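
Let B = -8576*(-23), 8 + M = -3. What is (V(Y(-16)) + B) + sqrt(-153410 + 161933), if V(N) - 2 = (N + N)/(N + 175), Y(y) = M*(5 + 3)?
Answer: 17160574/87 + 3*sqrt(947) ≈ 1.9734e+5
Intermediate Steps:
M = -11 (M = -8 - 3 = -11)
B = 197248
Y(y) = -88 (Y(y) = -11*(5 + 3) = -11*8 = -88)
V(N) = 2 + 2*N/(175 + N) (V(N) = 2 + (N + N)/(N + 175) = 2 + (2*N)/(175 + N) = 2 + 2*N/(175 + N))
(V(Y(-16)) + B) + sqrt(-153410 + 161933) = (2*(175 + 2*(-88))/(175 - 88) + 197248) + sqrt(-153410 + 161933) = (2*(175 - 176)/87 + 197248) + sqrt(8523) = (2*(1/87)*(-1) + 197248) + 3*sqrt(947) = (-2/87 + 197248) + 3*sqrt(947) = 17160574/87 + 3*sqrt(947)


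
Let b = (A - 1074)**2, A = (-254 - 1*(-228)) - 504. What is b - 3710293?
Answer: -1137477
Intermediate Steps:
A = -530 (A = (-254 + 228) - 504 = -26 - 504 = -530)
b = 2572816 (b = (-530 - 1074)**2 = (-1604)**2 = 2572816)
b - 3710293 = 2572816 - 3710293 = -1137477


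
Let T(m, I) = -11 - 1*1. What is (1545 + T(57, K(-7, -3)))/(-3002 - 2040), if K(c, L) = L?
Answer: -1533/5042 ≈ -0.30405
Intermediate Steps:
T(m, I) = -12 (T(m, I) = -11 - 1 = -12)
(1545 + T(57, K(-7, -3)))/(-3002 - 2040) = (1545 - 12)/(-3002 - 2040) = 1533/(-5042) = 1533*(-1/5042) = -1533/5042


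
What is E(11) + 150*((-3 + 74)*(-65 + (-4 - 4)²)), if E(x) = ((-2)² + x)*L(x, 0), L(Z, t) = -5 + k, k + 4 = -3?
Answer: -10830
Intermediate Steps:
k = -7 (k = -4 - 3 = -7)
L(Z, t) = -12 (L(Z, t) = -5 - 7 = -12)
E(x) = -48 - 12*x (E(x) = ((-2)² + x)*(-12) = (4 + x)*(-12) = -48 - 12*x)
E(11) + 150*((-3 + 74)*(-65 + (-4 - 4)²)) = (-48 - 12*11) + 150*((-3 + 74)*(-65 + (-4 - 4)²)) = (-48 - 132) + 150*(71*(-65 + (-8)²)) = -180 + 150*(71*(-65 + 64)) = -180 + 150*(71*(-1)) = -180 + 150*(-71) = -180 - 10650 = -10830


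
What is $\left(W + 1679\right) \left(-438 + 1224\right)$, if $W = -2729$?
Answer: $-825300$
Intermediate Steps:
$\left(W + 1679\right) \left(-438 + 1224\right) = \left(-2729 + 1679\right) \left(-438 + 1224\right) = \left(-1050\right) 786 = -825300$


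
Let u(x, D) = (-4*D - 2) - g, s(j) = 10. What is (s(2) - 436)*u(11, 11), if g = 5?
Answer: 21726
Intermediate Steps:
u(x, D) = -7 - 4*D (u(x, D) = (-4*D - 2) - 1*5 = (-2 - 4*D) - 5 = -7 - 4*D)
(s(2) - 436)*u(11, 11) = (10 - 436)*(-7 - 4*11) = -426*(-7 - 44) = -426*(-51) = 21726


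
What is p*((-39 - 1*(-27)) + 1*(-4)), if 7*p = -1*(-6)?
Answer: -96/7 ≈ -13.714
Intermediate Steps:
p = 6/7 (p = (-1*(-6))/7 = (⅐)*6 = 6/7 ≈ 0.85714)
p*((-39 - 1*(-27)) + 1*(-4)) = 6*((-39 - 1*(-27)) + 1*(-4))/7 = 6*((-39 + 27) - 4)/7 = 6*(-12 - 4)/7 = (6/7)*(-16) = -96/7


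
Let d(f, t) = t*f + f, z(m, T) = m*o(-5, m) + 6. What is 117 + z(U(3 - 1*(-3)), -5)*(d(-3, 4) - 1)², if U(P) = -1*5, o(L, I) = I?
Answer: 8053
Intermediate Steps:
U(P) = -5
z(m, T) = 6 + m² (z(m, T) = m*m + 6 = m² + 6 = 6 + m²)
d(f, t) = f + f*t (d(f, t) = f*t + f = f + f*t)
117 + z(U(3 - 1*(-3)), -5)*(d(-3, 4) - 1)² = 117 + (6 + (-5)²)*(-3*(1 + 4) - 1)² = 117 + (6 + 25)*(-3*5 - 1)² = 117 + 31*(-15 - 1)² = 117 + 31*(-16)² = 117 + 31*256 = 117 + 7936 = 8053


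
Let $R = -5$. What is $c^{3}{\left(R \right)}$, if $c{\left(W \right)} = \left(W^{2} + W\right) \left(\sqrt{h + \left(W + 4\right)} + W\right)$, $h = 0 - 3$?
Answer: $-520000 + 1136000 i \approx -5.2 \cdot 10^{5} + 1.136 \cdot 10^{6} i$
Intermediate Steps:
$h = -3$
$c{\left(W \right)} = \left(W + W^{2}\right) \left(W + \sqrt{1 + W}\right)$ ($c{\left(W \right)} = \left(W^{2} + W\right) \left(\sqrt{-3 + \left(W + 4\right)} + W\right) = \left(W + W^{2}\right) \left(\sqrt{-3 + \left(4 + W\right)} + W\right) = \left(W + W^{2}\right) \left(\sqrt{1 + W} + W\right) = \left(W + W^{2}\right) \left(W + \sqrt{1 + W}\right)$)
$c^{3}{\left(R \right)} = \left(- 5 \left(-5 + \left(-5\right)^{2} + \sqrt{1 - 5} - 5 \sqrt{1 - 5}\right)\right)^{3} = \left(- 5 \left(-5 + 25 + \sqrt{-4} - 5 \sqrt{-4}\right)\right)^{3} = \left(- 5 \left(-5 + 25 + 2 i - 5 \cdot 2 i\right)\right)^{3} = \left(- 5 \left(-5 + 25 + 2 i - 10 i\right)\right)^{3} = \left(- 5 \left(20 - 8 i\right)\right)^{3} = \left(-100 + 40 i\right)^{3}$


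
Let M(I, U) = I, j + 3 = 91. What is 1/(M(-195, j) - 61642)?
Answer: -1/61837 ≈ -1.6172e-5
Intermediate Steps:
j = 88 (j = -3 + 91 = 88)
1/(M(-195, j) - 61642) = 1/(-195 - 61642) = 1/(-61837) = -1/61837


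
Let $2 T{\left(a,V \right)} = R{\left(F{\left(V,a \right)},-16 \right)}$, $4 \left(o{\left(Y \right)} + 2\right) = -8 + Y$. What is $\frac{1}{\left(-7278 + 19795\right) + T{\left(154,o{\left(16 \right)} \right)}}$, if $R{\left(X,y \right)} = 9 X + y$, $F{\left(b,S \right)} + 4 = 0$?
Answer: $\frac{1}{12491} \approx 8.0058 \cdot 10^{-5}$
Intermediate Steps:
$o{\left(Y \right)} = -4 + \frac{Y}{4}$ ($o{\left(Y \right)} = -2 + \frac{-8 + Y}{4} = -2 + \left(-2 + \frac{Y}{4}\right) = -4 + \frac{Y}{4}$)
$F{\left(b,S \right)} = -4$ ($F{\left(b,S \right)} = -4 + 0 = -4$)
$R{\left(X,y \right)} = y + 9 X$
$T{\left(a,V \right)} = -26$ ($T{\left(a,V \right)} = \frac{-16 + 9 \left(-4\right)}{2} = \frac{-16 - 36}{2} = \frac{1}{2} \left(-52\right) = -26$)
$\frac{1}{\left(-7278 + 19795\right) + T{\left(154,o{\left(16 \right)} \right)}} = \frac{1}{\left(-7278 + 19795\right) - 26} = \frac{1}{12517 - 26} = \frac{1}{12491}$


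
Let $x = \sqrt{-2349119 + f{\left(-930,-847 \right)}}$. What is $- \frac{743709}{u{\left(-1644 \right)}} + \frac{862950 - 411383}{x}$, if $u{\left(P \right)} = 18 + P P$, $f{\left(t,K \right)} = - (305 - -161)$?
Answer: $- \frac{247903}{900918} - \frac{451567 i \sqrt{261065}}{783195} \approx -0.27517 - 294.6 i$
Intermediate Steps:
$f{\left(t,K \right)} = -466$ ($f{\left(t,K \right)} = - (305 + 161) = \left(-1\right) 466 = -466$)
$u{\left(P \right)} = 18 + P^{2}$
$x = 3 i \sqrt{261065}$ ($x = \sqrt{-2349119 - 466} = \sqrt{-2349585} = 3 i \sqrt{261065} \approx 1532.8 i$)
$- \frac{743709}{u{\left(-1644 \right)}} + \frac{862950 - 411383}{x} = - \frac{743709}{18 + \left(-1644\right)^{2}} + \frac{862950 - 411383}{3 i \sqrt{261065}} = - \frac{743709}{18 + 2702736} + 451567 \left(- \frac{i \sqrt{261065}}{783195}\right) = - \frac{743709}{2702754} - \frac{451567 i \sqrt{261065}}{783195} = \left(-743709\right) \frac{1}{2702754} - \frac{451567 i \sqrt{261065}}{783195} = - \frac{247903}{900918} - \frac{451567 i \sqrt{261065}}{783195}$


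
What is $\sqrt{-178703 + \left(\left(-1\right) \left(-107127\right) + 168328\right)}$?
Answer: $4 \sqrt{6047} \approx 311.05$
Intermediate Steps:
$\sqrt{-178703 + \left(\left(-1\right) \left(-107127\right) + 168328\right)} = \sqrt{-178703 + \left(107127 + 168328\right)} = \sqrt{-178703 + 275455} = \sqrt{96752} = 4 \sqrt{6047}$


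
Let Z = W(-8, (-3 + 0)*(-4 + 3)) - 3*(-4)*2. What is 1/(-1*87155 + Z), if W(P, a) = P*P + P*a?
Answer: -1/87091 ≈ -1.1482e-5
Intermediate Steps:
W(P, a) = P**2 + P*a
Z = 64 (Z = -8*(-8 + (-3 + 0)*(-4 + 3)) - 3*(-4)*2 = -8*(-8 - 3*(-1)) + 12*2 = -8*(-8 + 3) + 24 = -8*(-5) + 24 = 40 + 24 = 64)
1/(-1*87155 + Z) = 1/(-1*87155 + 64) = 1/(-87155 + 64) = 1/(-87091) = -1/87091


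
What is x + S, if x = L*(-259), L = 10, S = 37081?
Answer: 34491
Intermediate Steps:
x = -2590 (x = 10*(-259) = -2590)
x + S = -2590 + 37081 = 34491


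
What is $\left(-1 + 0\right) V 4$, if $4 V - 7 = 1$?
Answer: $-8$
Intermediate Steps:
$V = 2$ ($V = \frac{7}{4} + \frac{1}{4} \cdot 1 = \frac{7}{4} + \frac{1}{4} = 2$)
$\left(-1 + 0\right) V 4 = \left(-1 + 0\right) 2 \cdot 4 = \left(-1\right) 2 \cdot 4 = \left(-2\right) 4 = -8$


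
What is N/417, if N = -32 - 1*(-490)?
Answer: 458/417 ≈ 1.0983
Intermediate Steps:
N = 458 (N = -32 + 490 = 458)
N/417 = 458/417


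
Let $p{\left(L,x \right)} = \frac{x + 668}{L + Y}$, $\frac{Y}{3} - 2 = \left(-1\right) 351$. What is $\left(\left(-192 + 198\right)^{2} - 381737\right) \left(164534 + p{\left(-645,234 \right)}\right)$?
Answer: $- \frac{53130990167413}{846} \approx -6.2803 \cdot 10^{10}$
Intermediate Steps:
$Y = -1047$ ($Y = 6 + 3 \left(\left(-1\right) 351\right) = 6 + 3 \left(-351\right) = 6 - 1053 = -1047$)
$p{\left(L,x \right)} = \frac{668 + x}{-1047 + L}$ ($p{\left(L,x \right)} = \frac{x + 668}{L - 1047} = \frac{668 + x}{-1047 + L}$)
$\left(\left(-192 + 198\right)^{2} - 381737\right) \left(164534 + p{\left(-645,234 \right)}\right) = \left(\left(-192 + 198\right)^{2} - 381737\right) \left(164534 + \frac{668 + 234}{-1047 - 645}\right) = \left(6^{2} - 381737\right) \left(164534 + \frac{1}{-1692} \cdot 902\right) = \left(36 - 381737\right) \left(164534 - \frac{451}{846}\right) = - 381701 \left(164534 - \frac{451}{846}\right) = \left(-381701\right) \frac{139195313}{846} = - \frac{53130990167413}{846}$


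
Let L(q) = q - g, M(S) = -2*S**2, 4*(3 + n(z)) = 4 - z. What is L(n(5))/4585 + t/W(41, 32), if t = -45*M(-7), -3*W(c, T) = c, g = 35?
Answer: -242644473/751940 ≈ -322.69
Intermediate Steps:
n(z) = -2 - z/4 (n(z) = -3 + (4 - z)/4 = -3 + (1 - z/4) = -2 - z/4)
W(c, T) = -c/3
t = 4410 (t = -(-90)*(-7)**2 = -(-90)*49 = -45*(-98) = 4410)
L(q) = -35 + q (L(q) = q - 1*35 = q - 35 = -35 + q)
L(n(5))/4585 + t/W(41, 32) = (-35 + (-2 - 1/4*5))/4585 + 4410/((-1/3*41)) = (-35 + (-2 - 5/4))*(1/4585) + 4410/(-41/3) = (-35 - 13/4)*(1/4585) + 4410*(-3/41) = -153/4*1/4585 - 13230/41 = -153/18340 - 13230/41 = -242644473/751940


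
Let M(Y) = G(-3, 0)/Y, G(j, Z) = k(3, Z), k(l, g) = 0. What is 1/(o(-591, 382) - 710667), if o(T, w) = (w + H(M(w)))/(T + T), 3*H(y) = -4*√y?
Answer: -591/420004388 ≈ -1.4071e-6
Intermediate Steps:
G(j, Z) = 0
M(Y) = 0 (M(Y) = 0/Y = 0)
H(y) = -4*√y/3 (H(y) = (-4*√y)/3 = -4*√y/3)
o(T, w) = w/(2*T) (o(T, w) = (w - 4*√0/3)/(T + T) = (w - 4/3*0)/((2*T)) = (w + 0)*(1/(2*T)) = w*(1/(2*T)) = w/(2*T))
1/(o(-591, 382) - 710667) = 1/((½)*382/(-591) - 710667) = 1/((½)*382*(-1/591) - 710667) = 1/(-191/591 - 710667) = 1/(-420004388/591) = -591/420004388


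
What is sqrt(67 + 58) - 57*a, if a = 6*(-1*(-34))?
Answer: -11628 + 5*sqrt(5) ≈ -11617.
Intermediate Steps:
a = 204 (a = 6*34 = 204)
sqrt(67 + 58) - 57*a = sqrt(67 + 58) - 57*204 = sqrt(125) - 11628 = 5*sqrt(5) - 11628 = -11628 + 5*sqrt(5)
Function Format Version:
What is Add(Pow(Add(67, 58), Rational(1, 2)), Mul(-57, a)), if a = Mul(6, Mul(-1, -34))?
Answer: Add(-11628, Mul(5, Pow(5, Rational(1, 2)))) ≈ -11617.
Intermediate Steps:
a = 204 (a = Mul(6, 34) = 204)
Add(Pow(Add(67, 58), Rational(1, 2)), Mul(-57, a)) = Add(Pow(Add(67, 58), Rational(1, 2)), Mul(-57, 204)) = Add(Pow(125, Rational(1, 2)), -11628) = Add(Mul(5, Pow(5, Rational(1, 2))), -11628) = Add(-11628, Mul(5, Pow(5, Rational(1, 2))))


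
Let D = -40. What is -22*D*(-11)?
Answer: -9680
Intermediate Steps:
-22*D*(-11) = -22*(-40)*(-11) = 880*(-11) = -9680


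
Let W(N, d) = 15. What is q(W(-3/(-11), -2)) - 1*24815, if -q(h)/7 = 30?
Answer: -25025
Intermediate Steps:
q(h) = -210 (q(h) = -7*30 = -210)
q(W(-3/(-11), -2)) - 1*24815 = -210 - 1*24815 = -210 - 24815 = -25025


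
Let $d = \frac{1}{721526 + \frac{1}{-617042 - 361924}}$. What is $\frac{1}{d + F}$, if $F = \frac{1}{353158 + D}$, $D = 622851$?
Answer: $\frac{689403393129039035}{1661829048809} \approx 4.1485 \cdot 10^{5}$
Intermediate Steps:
$F = \frac{1}{976009}$ ($F = \frac{1}{353158 + 622851} = \frac{1}{976009} \approx 1.0246 \cdot 10^{-6}$)
$d = \frac{978966}{706349422115}$ ($d = \frac{1}{721526 + \frac{1}{-978966}} = \frac{1}{721526 - \frac{1}{978966}} = \frac{1}{\frac{706349422115}{978966}} = \frac{978966}{706349422115} \approx 1.386 \cdot 10^{-6}$)
$\frac{1}{d + F} = \frac{1}{\frac{978966}{706349422115} + \frac{1}{976009}} = \frac{1}{\frac{1661829048809}{689403393129039035}} = \frac{689403393129039035}{1661829048809}$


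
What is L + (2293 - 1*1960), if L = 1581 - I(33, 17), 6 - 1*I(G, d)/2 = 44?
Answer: 1990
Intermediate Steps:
I(G, d) = -76 (I(G, d) = 12 - 2*44 = 12 - 88 = -76)
L = 1657 (L = 1581 - 1*(-76) = 1581 + 76 = 1657)
L + (2293 - 1*1960) = 1657 + (2293 - 1*1960) = 1657 + (2293 - 1960) = 1657 + 333 = 1990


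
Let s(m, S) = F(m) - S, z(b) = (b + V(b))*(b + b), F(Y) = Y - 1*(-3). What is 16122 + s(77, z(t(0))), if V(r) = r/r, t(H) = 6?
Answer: 16118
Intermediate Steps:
V(r) = 1
F(Y) = 3 + Y (F(Y) = Y + 3 = 3 + Y)
z(b) = 2*b*(1 + b) (z(b) = (b + 1)*(b + b) = (1 + b)*(2*b) = 2*b*(1 + b))
s(m, S) = 3 + m - S (s(m, S) = (3 + m) - S = 3 + m - S)
16122 + s(77, z(t(0))) = 16122 + (3 + 77 - 2*6*(1 + 6)) = 16122 + (3 + 77 - 2*6*7) = 16122 + (3 + 77 - 1*84) = 16122 + (3 + 77 - 84) = 16122 - 4 = 16118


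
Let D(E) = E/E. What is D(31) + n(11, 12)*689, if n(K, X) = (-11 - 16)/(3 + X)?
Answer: -6196/5 ≈ -1239.2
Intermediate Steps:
D(E) = 1
n(K, X) = -27/(3 + X)
D(31) + n(11, 12)*689 = 1 - 27/(3 + 12)*689 = 1 - 27/15*689 = 1 - 27*1/15*689 = 1 - 9/5*689 = 1 - 6201/5 = -6196/5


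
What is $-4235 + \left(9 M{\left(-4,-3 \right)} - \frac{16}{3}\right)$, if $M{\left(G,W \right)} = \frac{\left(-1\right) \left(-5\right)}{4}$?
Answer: $- \frac{50749}{12} \approx -4229.1$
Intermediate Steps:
$M{\left(G,W \right)} = \frac{5}{4}$ ($M{\left(G,W \right)} = 5 \cdot \frac{1}{4} = \frac{5}{4}$)
$-4235 + \left(9 M{\left(-4,-3 \right)} - \frac{16}{3}\right) = -4235 + \left(9 \cdot \frac{5}{4} - \frac{16}{3}\right) = -4235 + \left(\frac{45}{4} - \frac{16}{3}\right) = -4235 + \frac{71}{12} = - \frac{50749}{12}$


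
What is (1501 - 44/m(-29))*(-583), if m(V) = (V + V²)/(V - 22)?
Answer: -177968912/203 ≈ -8.7669e+5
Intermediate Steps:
m(V) = (V + V²)/(-22 + V)
(1501 - 44/m(-29))*(-583) = (1501 - 44*(-(-22 - 29)/(29*(1 - 29))))*(-583) = (1501 - 44/((-29*(-28)/(-51))))*(-583) = (1501 - 44/((-29*(-1/51)*(-28))))*(-583) = (1501 - 44/(-812/51))*(-583) = (1501 - 44*(-51/812))*(-583) = (1501 + 561/203)*(-583) = (305264/203)*(-583) = -177968912/203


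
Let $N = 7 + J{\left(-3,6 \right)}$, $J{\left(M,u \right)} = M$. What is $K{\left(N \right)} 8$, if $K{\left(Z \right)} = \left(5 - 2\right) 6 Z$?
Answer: $576$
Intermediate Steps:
$N = 4$ ($N = 7 - 3 = 4$)
$K{\left(Z \right)} = 18 Z$ ($K{\left(Z \right)} = 3 \cdot 6 Z = 18 Z$)
$K{\left(N \right)} 8 = 18 \cdot 4 \cdot 8 = 72 \cdot 8 = 576$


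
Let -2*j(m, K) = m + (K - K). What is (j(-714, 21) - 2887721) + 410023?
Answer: -2477341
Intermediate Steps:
j(m, K) = -m/2 (j(m, K) = -(m + (K - K))/2 = -(m + 0)/2 = -m/2)
(j(-714, 21) - 2887721) + 410023 = (-½*(-714) - 2887721) + 410023 = (357 - 2887721) + 410023 = -2887364 + 410023 = -2477341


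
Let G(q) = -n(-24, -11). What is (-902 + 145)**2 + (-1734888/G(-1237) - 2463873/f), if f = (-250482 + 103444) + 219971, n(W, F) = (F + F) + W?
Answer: 13013684640/24311 ≈ 5.3530e+5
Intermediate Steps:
n(W, F) = W + 2*F (n(W, F) = 2*F + W = W + 2*F)
f = 72933 (f = -147038 + 219971 = 72933)
G(q) = 46 (G(q) = -(-24 + 2*(-11)) = -(-24 - 22) = -1*(-46) = 46)
(-902 + 145)**2 + (-1734888/G(-1237) - 2463873/f) = (-902 + 145)**2 + (-1734888/46 - 2463873/72933) = (-757)**2 + (-1734888*1/46 - 2463873*1/72933) = 573049 + (-867444/23 - 821291/24311) = 573049 - 917709599/24311 = 13013684640/24311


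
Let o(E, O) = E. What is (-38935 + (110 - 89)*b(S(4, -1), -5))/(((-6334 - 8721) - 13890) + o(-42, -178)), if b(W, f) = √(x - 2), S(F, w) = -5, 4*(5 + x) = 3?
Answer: 38935/28987 - 15*I/8282 ≈ 1.3432 - 0.0018112*I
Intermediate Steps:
x = -17/4 (x = -5 + (¼)*3 = -5 + ¾ = -17/4 ≈ -4.2500)
b(W, f) = 5*I/2 (b(W, f) = √(-17/4 - 2) = √(-25/4) = 5*I/2)
(-38935 + (110 - 89)*b(S(4, -1), -5))/(((-6334 - 8721) - 13890) + o(-42, -178)) = (-38935 + (110 - 89)*(5*I/2))/(((-6334 - 8721) - 13890) - 42) = (-38935 + 21*(5*I/2))/((-15055 - 13890) - 42) = (-38935 + 105*I/2)/(-28945 - 42) = (-38935 + 105*I/2)/(-28987) = (-38935 + 105*I/2)*(-1/28987) = 38935/28987 - 15*I/8282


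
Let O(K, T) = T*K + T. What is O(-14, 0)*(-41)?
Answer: 0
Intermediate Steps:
O(K, T) = T + K*T (O(K, T) = K*T + T = T + K*T)
O(-14, 0)*(-41) = (0*(1 - 14))*(-41) = (0*(-13))*(-41) = 0*(-41) = 0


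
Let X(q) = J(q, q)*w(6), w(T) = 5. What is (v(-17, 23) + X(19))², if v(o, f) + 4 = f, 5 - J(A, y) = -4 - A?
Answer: 25281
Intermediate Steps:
J(A, y) = 9 + A (J(A, y) = 5 - (-4 - A) = 5 + (4 + A) = 9 + A)
v(o, f) = -4 + f
X(q) = 45 + 5*q (X(q) = (9 + q)*5 = 45 + 5*q)
(v(-17, 23) + X(19))² = ((-4 + 23) + (45 + 5*19))² = (19 + (45 + 95))² = (19 + 140)² = 159² = 25281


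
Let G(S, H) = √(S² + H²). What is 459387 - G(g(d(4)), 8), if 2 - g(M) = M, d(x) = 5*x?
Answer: 459387 - 2*√97 ≈ 4.5937e+5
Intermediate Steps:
g(M) = 2 - M
G(S, H) = √(H² + S²)
459387 - G(g(d(4)), 8) = 459387 - √(8² + (2 - 5*4)²) = 459387 - √(64 + (2 - 1*20)²) = 459387 - √(64 + (2 - 20)²) = 459387 - √(64 + (-18)²) = 459387 - √(64 + 324) = 459387 - √388 = 459387 - 2*√97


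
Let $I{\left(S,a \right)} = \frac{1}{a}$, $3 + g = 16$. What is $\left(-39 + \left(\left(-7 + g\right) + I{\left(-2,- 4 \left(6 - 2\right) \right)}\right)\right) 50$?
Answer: $- \frac{13225}{8} \approx -1653.1$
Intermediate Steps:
$g = 13$ ($g = -3 + 16 = 13$)
$\left(-39 + \left(\left(-7 + g\right) + I{\left(-2,- 4 \left(6 - 2\right) \right)}\right)\right) 50 = \left(-39 + \left(\left(-7 + 13\right) + \frac{1}{\left(-4\right) \left(6 - 2\right)}\right)\right) 50 = \left(-39 + \left(6 + \frac{1}{\left(-4\right) 4}\right)\right) 50 = \left(-39 + \left(6 + \frac{1}{-16}\right)\right) 50 = \left(-39 + \left(6 - \frac{1}{16}\right)\right) 50 = \left(-39 + \frac{95}{16}\right) 50 = \left(- \frac{529}{16}\right) 50 = - \frac{13225}{8}$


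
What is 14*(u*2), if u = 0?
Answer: 0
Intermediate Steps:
14*(u*2) = 14*(0*2) = 14*0 = 0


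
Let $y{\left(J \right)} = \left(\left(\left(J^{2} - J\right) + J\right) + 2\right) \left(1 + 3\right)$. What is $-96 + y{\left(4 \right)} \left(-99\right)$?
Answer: $-7224$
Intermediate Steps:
$y{\left(J \right)} = 8 + 4 J^{2}$ ($y{\left(J \right)} = \left(J^{2} + 2\right) 4 = \left(2 + J^{2}\right) 4 = 8 + 4 J^{2}$)
$-96 + y{\left(4 \right)} \left(-99\right) = -96 + \left(8 + 4 \cdot 4^{2}\right) \left(-99\right) = -96 + \left(8 + 4 \cdot 16\right) \left(-99\right) = -96 + \left(8 + 64\right) \left(-99\right) = -96 + 72 \left(-99\right) = -96 - 7128 = -7224$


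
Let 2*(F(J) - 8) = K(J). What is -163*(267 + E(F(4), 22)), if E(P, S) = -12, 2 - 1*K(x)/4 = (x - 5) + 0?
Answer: -41565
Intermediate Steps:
K(x) = 28 - 4*x (K(x) = 8 - 4*((x - 5) + 0) = 8 - 4*((-5 + x) + 0) = 8 - 4*(-5 + x) = 8 + (20 - 4*x) = 28 - 4*x)
F(J) = 22 - 2*J (F(J) = 8 + (28 - 4*J)/2 = 8 + (14 - 2*J) = 22 - 2*J)
-163*(267 + E(F(4), 22)) = -163*(267 - 12) = -163*255 = -41565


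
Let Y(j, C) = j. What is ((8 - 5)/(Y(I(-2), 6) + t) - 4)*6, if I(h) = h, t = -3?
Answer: -138/5 ≈ -27.600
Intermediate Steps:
((8 - 5)/(Y(I(-2), 6) + t) - 4)*6 = ((8 - 5)/(-2 - 3) - 4)*6 = (3/(-5) - 4)*6 = (3*(-⅕) - 4)*6 = (-⅗ - 4)*6 = -23/5*6 = -138/5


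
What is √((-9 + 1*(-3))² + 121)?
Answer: √265 ≈ 16.279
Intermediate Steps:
√((-9 + 1*(-3))² + 121) = √((-9 - 3)² + 121) = √((-12)² + 121) = √(144 + 121) = √265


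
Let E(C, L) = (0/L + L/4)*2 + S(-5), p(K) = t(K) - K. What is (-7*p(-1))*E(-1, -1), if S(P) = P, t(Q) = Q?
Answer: 0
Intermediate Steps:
p(K) = 0 (p(K) = K - K = 0)
E(C, L) = -5 + L/2 (E(C, L) = (0/L + L/4)*2 - 5 = (0 + L*(¼))*2 - 5 = (0 + L/4)*2 - 5 = (L/4)*2 - 5 = L/2 - 5 = -5 + L/2)
(-7*p(-1))*E(-1, -1) = (-7*0)*(-5 + (½)*(-1)) = 0*(-5 - ½) = 0*(-11/2) = 0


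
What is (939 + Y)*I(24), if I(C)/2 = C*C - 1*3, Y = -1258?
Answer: -365574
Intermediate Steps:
I(C) = -6 + 2*C**2 (I(C) = 2*(C*C - 1*3) = 2*(C**2 - 3) = 2*(-3 + C**2) = -6 + 2*C**2)
(939 + Y)*I(24) = (939 - 1258)*(-6 + 2*24**2) = -319*(-6 + 2*576) = -319*(-6 + 1152) = -319*1146 = -365574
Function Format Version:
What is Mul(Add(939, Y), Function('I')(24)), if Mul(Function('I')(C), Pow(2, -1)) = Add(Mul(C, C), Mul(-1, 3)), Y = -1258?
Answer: -365574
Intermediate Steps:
Function('I')(C) = Add(-6, Mul(2, Pow(C, 2))) (Function('I')(C) = Mul(2, Add(Mul(C, C), Mul(-1, 3))) = Mul(2, Add(Pow(C, 2), -3)) = Mul(2, Add(-3, Pow(C, 2))) = Add(-6, Mul(2, Pow(C, 2))))
Mul(Add(939, Y), Function('I')(24)) = Mul(Add(939, -1258), Add(-6, Mul(2, Pow(24, 2)))) = Mul(-319, Add(-6, Mul(2, 576))) = Mul(-319, Add(-6, 1152)) = Mul(-319, 1146) = -365574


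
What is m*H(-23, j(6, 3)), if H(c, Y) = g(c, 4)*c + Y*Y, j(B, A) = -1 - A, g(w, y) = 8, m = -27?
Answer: 4536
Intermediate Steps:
H(c, Y) = Y² + 8*c (H(c, Y) = 8*c + Y*Y = 8*c + Y² = Y² + 8*c)
m*H(-23, j(6, 3)) = -27*((-1 - 1*3)² + 8*(-23)) = -27*((-1 - 3)² - 184) = -27*((-4)² - 184) = -27*(16 - 184) = -27*(-168) = 4536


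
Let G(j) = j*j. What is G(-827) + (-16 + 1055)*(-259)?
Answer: 414828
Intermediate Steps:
G(j) = j**2
G(-827) + (-16 + 1055)*(-259) = (-827)**2 + (-16 + 1055)*(-259) = 683929 + 1039*(-259) = 683929 - 269101 = 414828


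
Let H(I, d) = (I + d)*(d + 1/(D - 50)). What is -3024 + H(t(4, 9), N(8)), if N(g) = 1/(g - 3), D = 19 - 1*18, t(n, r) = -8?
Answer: -3706116/1225 ≈ -3025.4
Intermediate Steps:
D = 1 (D = 19 - 18 = 1)
N(g) = 1/(-3 + g)
H(I, d) = (-1/49 + d)*(I + d) (H(I, d) = (I + d)*(d + 1/(1 - 50)) = (I + d)*(d + 1/(-49)) = (I + d)*(d - 1/49) = (I + d)*(-1/49 + d) = (-1/49 + d)*(I + d))
-3024 + H(t(4, 9), N(8)) = -3024 + ((1/(-3 + 8))² - 1/49*(-8) - 1/(49*(-3 + 8)) - 8/(-3 + 8)) = -3024 + ((1/5)² + 8/49 - 1/49/5 - 8/5) = -3024 + ((⅕)² + 8/49 - 1/49*⅕ - 8*⅕) = -3024 + (1/25 + 8/49 - 1/245 - 8/5) = -3024 - 1716/1225 = -3706116/1225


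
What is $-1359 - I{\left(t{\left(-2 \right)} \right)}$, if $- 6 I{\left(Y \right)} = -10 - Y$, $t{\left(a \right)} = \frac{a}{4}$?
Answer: $- \frac{16327}{12} \approx -1360.6$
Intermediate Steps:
$t{\left(a \right)} = \frac{a}{4}$ ($t{\left(a \right)} = a \frac{1}{4} = \frac{a}{4}$)
$I{\left(Y \right)} = \frac{5}{3} + \frac{Y}{6}$ ($I{\left(Y \right)} = - \frac{-10 - Y}{6} = \frac{5}{3} + \frac{Y}{6}$)
$-1359 - I{\left(t{\left(-2 \right)} \right)} = -1359 - \left(\frac{5}{3} + \frac{\frac{1}{4} \left(-2\right)}{6}\right) = -1359 - \left(\frac{5}{3} + \frac{1}{6} \left(- \frac{1}{2}\right)\right) = -1359 - \left(\frac{5}{3} - \frac{1}{12}\right) = -1359 - \frac{19}{12} = - \frac{16327}{12}$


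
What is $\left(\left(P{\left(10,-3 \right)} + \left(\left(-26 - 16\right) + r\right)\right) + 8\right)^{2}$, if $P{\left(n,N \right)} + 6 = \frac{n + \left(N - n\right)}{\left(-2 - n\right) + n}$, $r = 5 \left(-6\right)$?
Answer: $\frac{18769}{4} \approx 4692.3$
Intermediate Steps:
$r = -30$
$P{\left(n,N \right)} = -6 - \frac{N}{2}$ ($P{\left(n,N \right)} = -6 + \frac{n + \left(N - n\right)}{\left(-2 - n\right) + n} = -6 + \frac{N}{-2} = -6 + N \left(- \frac{1}{2}\right) = -6 - \frac{N}{2}$)
$\left(\left(P{\left(10,-3 \right)} + \left(\left(-26 - 16\right) + r\right)\right) + 8\right)^{2} = \left(\left(\left(-6 - - \frac{3}{2}\right) - 72\right) + 8\right)^{2} = \left(\left(\left(-6 + \frac{3}{2}\right) - 72\right) + 8\right)^{2} = \left(\left(- \frac{9}{2} - 72\right) + 8\right)^{2} = \left(- \frac{153}{2} + 8\right)^{2} = \left(- \frac{137}{2}\right)^{2} = \frac{18769}{4}$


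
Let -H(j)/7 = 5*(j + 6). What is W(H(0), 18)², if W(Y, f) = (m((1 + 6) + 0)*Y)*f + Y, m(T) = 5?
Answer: 365192100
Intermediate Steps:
H(j) = -210 - 35*j (H(j) = -35*(j + 6) = -35*(6 + j) = -7*(30 + 5*j) = -210 - 35*j)
W(Y, f) = Y + 5*Y*f (W(Y, f) = (5*Y)*f + Y = 5*Y*f + Y = Y + 5*Y*f)
W(H(0), 18)² = ((-210 - 35*0)*(1 + 5*18))² = ((-210 + 0)*(1 + 90))² = (-210*91)² = (-19110)² = 365192100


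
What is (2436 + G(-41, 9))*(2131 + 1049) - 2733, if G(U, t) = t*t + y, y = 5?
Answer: 8017227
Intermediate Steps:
G(U, t) = 5 + t**2 (G(U, t) = t*t + 5 = t**2 + 5 = 5 + t**2)
(2436 + G(-41, 9))*(2131 + 1049) - 2733 = (2436 + (5 + 9**2))*(2131 + 1049) - 2733 = (2436 + (5 + 81))*3180 - 2733 = (2436 + 86)*3180 - 2733 = 2522*3180 - 2733 = 8019960 - 2733 = 8017227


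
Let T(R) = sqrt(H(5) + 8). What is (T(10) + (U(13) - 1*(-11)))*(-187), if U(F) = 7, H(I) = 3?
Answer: -3366 - 187*sqrt(11) ≈ -3986.2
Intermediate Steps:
T(R) = sqrt(11) (T(R) = sqrt(3 + 8) = sqrt(11))
(T(10) + (U(13) - 1*(-11)))*(-187) = (sqrt(11) + (7 - 1*(-11)))*(-187) = (sqrt(11) + (7 + 11))*(-187) = (sqrt(11) + 18)*(-187) = (18 + sqrt(11))*(-187) = -3366 - 187*sqrt(11)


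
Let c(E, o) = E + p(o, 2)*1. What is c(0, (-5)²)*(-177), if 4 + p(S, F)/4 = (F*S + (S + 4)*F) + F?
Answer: -75048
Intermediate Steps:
p(S, F) = -16 + 4*F + 4*F*S + 4*F*(4 + S) (p(S, F) = -16 + 4*((F*S + (S + 4)*F) + F) = -16 + 4*((F*S + (4 + S)*F) + F) = -16 + 4*((F*S + F*(4 + S)) + F) = -16 + 4*(F + F*S + F*(4 + S)) = -16 + (4*F + 4*F*S + 4*F*(4 + S)) = -16 + 4*F + 4*F*S + 4*F*(4 + S))
c(E, o) = 24 + E + 16*o (c(E, o) = E + (-16 + 20*2 + 8*2*o)*1 = E + (-16 + 40 + 16*o)*1 = E + (24 + 16*o)*1 = E + (24 + 16*o) = 24 + E + 16*o)
c(0, (-5)²)*(-177) = (24 + 0 + 16*(-5)²)*(-177) = (24 + 0 + 16*25)*(-177) = (24 + 0 + 400)*(-177) = 424*(-177) = -75048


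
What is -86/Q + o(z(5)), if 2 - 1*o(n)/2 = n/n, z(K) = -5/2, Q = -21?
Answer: 128/21 ≈ 6.0952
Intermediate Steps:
z(K) = -5/2 (z(K) = -5*½ = -5/2)
o(n) = 2 (o(n) = 4 - 2*n/n = 4 - 2*1 = 4 - 2 = 2)
-86/Q + o(z(5)) = -86/(-21) + 2 = -1/21*(-86) + 2 = 86/21 + 2 = 128/21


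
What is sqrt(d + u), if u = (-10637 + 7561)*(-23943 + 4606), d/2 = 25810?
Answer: 2*sqrt(14883058) ≈ 7715.7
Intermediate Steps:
d = 51620 (d = 2*25810 = 51620)
u = 59480612 (u = -3076*(-19337) = 59480612)
sqrt(d + u) = sqrt(51620 + 59480612) = sqrt(59532232) = 2*sqrt(14883058)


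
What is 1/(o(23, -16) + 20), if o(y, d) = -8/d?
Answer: 2/41 ≈ 0.048781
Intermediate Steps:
1/(o(23, -16) + 20) = 1/(-8/(-16) + 20) = 1/(-8*(-1/16) + 20) = 1/(1/2 + 20) = 1/(41/2) = 2/41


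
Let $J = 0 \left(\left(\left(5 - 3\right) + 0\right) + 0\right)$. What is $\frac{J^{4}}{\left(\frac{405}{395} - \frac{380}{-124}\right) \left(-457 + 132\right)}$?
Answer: $0$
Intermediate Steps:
$J = 0$ ($J = 0 \left(\left(2 + 0\right) + 0\right) = 0 \left(2 + 0\right) = 0 \cdot 2 = 0$)
$\frac{J^{4}}{\left(\frac{405}{395} - \frac{380}{-124}\right) \left(-457 + 132\right)} = \frac{0^{4}}{\left(\frac{405}{395} - \frac{380}{-124}\right) \left(-457 + 132\right)} = \frac{0}{\left(405 \cdot \frac{1}{395} - - \frac{95}{31}\right) \left(-325\right)} = \frac{0}{\left(\frac{81}{79} + \frac{95}{31}\right) \left(-325\right)} = \frac{0}{\frac{10016}{2449} \left(-325\right)} = \frac{0}{- \frac{3255200}{2449}} = 0 \left(- \frac{2449}{3255200}\right) = 0$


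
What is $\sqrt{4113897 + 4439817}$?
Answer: $\sqrt{8553714} \approx 2924.7$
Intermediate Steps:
$\sqrt{4113897 + 4439817} = \sqrt{8553714}$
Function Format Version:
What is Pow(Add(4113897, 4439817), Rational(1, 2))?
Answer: Pow(8553714, Rational(1, 2)) ≈ 2924.7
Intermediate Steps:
Pow(Add(4113897, 4439817), Rational(1, 2)) = Pow(8553714, Rational(1, 2))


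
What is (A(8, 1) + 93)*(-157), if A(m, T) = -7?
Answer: -13502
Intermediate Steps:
(A(8, 1) + 93)*(-157) = (-7 + 93)*(-157) = 86*(-157) = -13502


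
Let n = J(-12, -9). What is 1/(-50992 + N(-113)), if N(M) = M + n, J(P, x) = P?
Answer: -1/51117 ≈ -1.9563e-5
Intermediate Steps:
n = -12
N(M) = -12 + M (N(M) = M - 12 = -12 + M)
1/(-50992 + N(-113)) = 1/(-50992 + (-12 - 113)) = 1/(-50992 - 125) = 1/(-51117) = -1/51117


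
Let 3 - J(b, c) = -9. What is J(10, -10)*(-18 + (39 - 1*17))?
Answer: 48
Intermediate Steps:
J(b, c) = 12 (J(b, c) = 3 - 1*(-9) = 3 + 9 = 12)
J(10, -10)*(-18 + (39 - 1*17)) = 12*(-18 + (39 - 1*17)) = 12*(-18 + (39 - 17)) = 12*(-18 + 22) = 12*4 = 48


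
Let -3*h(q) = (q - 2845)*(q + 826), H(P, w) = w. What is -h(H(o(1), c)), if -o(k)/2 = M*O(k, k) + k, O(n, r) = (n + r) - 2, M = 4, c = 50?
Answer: -816140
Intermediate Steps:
O(n, r) = -2 + n + r
o(k) = 16 - 18*k (o(k) = -2*(4*(-2 + k + k) + k) = -2*(4*(-2 + 2*k) + k) = -2*((-8 + 8*k) + k) = -2*(-8 + 9*k) = 16 - 18*k)
h(q) = -(-2845 + q)*(826 + q)/3 (h(q) = -(q - 2845)*(q + 826)/3 = -(-2845 + q)*(826 + q)/3)
-h(H(o(1), c)) = -(2349970/3 + 673*50 - 1/3*50**2) = -(2349970/3 + 33650 - 1/3*2500) = -(2349970/3 + 33650 - 2500/3) = -1*816140 = -816140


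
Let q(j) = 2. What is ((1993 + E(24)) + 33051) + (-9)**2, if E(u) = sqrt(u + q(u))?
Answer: 35125 + sqrt(26) ≈ 35130.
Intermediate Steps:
E(u) = sqrt(2 + u) (E(u) = sqrt(u + 2) = sqrt(2 + u))
((1993 + E(24)) + 33051) + (-9)**2 = ((1993 + sqrt(2 + 24)) + 33051) + (-9)**2 = ((1993 + sqrt(26)) + 33051) + 81 = (35044 + sqrt(26)) + 81 = 35125 + sqrt(26)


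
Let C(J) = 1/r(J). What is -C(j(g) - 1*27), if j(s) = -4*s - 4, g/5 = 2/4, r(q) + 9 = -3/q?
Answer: 41/366 ≈ 0.11202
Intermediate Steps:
r(q) = -9 - 3/q
g = 5/2 (g = 5*(2/4) = 5*(2*(1/4)) = 5*(1/2) = 5/2 ≈ 2.5000)
j(s) = -4 - 4*s
C(J) = 1/(-9 - 3/J)
-C(j(g) - 1*27) = -(-1)*((-4 - 4*5/2) - 1*27)/(3 + 9*((-4 - 4*5/2) - 1*27)) = -(-1)*((-4 - 10) - 27)/(3 + 9*((-4 - 10) - 27)) = -(-1)*(-14 - 27)/(3 + 9*(-14 - 27)) = -(-1)*(-41)/(3 + 9*(-41)) = -(-1)*(-41)/(3 - 369) = -(-1)*(-41)/(-366) = -(-1)*(-41)*(-1)/366 = -1*(-41/366) = 41/366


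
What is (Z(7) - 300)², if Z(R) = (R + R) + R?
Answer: 77841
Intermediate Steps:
Z(R) = 3*R (Z(R) = 2*R + R = 3*R)
(Z(7) - 300)² = (3*7 - 300)² = (21 - 300)² = (-279)² = 77841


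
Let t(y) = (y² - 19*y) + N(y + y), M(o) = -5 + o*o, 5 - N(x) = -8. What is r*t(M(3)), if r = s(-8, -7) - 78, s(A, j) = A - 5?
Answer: 4277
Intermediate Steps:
N(x) = 13 (N(x) = 5 - 1*(-8) = 5 + 8 = 13)
s(A, j) = -5 + A
M(o) = -5 + o²
r = -91 (r = (-5 - 8) - 78 = -13 - 78 = -91)
t(y) = 13 + y² - 19*y (t(y) = (y² - 19*y) + 13 = 13 + y² - 19*y)
r*t(M(3)) = -91*(13 + (-5 + 3²)² - 19*(-5 + 3²)) = -91*(13 + (-5 + 9)² - 19*(-5 + 9)) = -91*(13 + 4² - 19*4) = -91*(13 + 16 - 76) = -91*(-47) = 4277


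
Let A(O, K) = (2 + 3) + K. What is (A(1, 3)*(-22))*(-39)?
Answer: 6864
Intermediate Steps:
A(O, K) = 5 + K
(A(1, 3)*(-22))*(-39) = ((5 + 3)*(-22))*(-39) = (8*(-22))*(-39) = -176*(-39) = 6864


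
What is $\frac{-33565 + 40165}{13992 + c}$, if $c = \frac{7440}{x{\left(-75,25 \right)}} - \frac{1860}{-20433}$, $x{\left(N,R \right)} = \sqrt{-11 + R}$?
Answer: $\frac{267749294608950}{556168634681689} - \frac{10169289553500 \sqrt{14}}{556168634681689} \approx 0.413$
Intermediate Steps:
$c = \frac{620}{6811} + \frac{3720 \sqrt{14}}{7}$ ($c = \frac{7440}{\sqrt{-11 + 25}} - \frac{1860}{-20433} = \frac{7440}{\sqrt{14}} - - \frac{620}{6811} = 7440 \frac{\sqrt{14}}{14} + \frac{620}{6811} = \frac{3720 \sqrt{14}}{7} + \frac{620}{6811} = \frac{620}{6811} + \frac{3720 \sqrt{14}}{7} \approx 1988.5$)
$\frac{-33565 + 40165}{13992 + c} = \frac{-33565 + 40165}{13992 + \left(\frac{620}{6811} + \frac{3720 \sqrt{14}}{7}\right)} = \frac{6600}{\frac{95300132}{6811} + \frac{3720 \sqrt{14}}{7}}$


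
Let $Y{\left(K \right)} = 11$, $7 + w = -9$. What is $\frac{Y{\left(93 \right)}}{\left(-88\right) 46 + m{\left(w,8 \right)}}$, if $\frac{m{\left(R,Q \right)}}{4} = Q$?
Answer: $- \frac{11}{4016} \approx -0.002739$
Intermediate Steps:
$w = -16$ ($w = -7 - 9 = -16$)
$m{\left(R,Q \right)} = 4 Q$
$\frac{Y{\left(93 \right)}}{\left(-88\right) 46 + m{\left(w,8 \right)}} = \frac{11}{\left(-88\right) 46 + 4 \cdot 8} = \frac{11}{-4048 + 32} = \frac{11}{-4016} = 11 \left(- \frac{1}{4016}\right) = - \frac{11}{4016}$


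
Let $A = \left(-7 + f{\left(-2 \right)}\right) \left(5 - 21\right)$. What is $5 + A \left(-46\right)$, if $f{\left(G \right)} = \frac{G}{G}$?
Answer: $-4411$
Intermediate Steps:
$f{\left(G \right)} = 1$
$A = 96$ ($A = \left(-7 + 1\right) \left(5 - 21\right) = \left(-6\right) \left(-16\right) = 96$)
$5 + A \left(-46\right) = 5 + 96 \left(-46\right) = 5 - 4416 = -4411$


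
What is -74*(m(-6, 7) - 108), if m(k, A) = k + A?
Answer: 7918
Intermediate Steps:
m(k, A) = A + k
-74*(m(-6, 7) - 108) = -74*((7 - 6) - 108) = -74*(1 - 108) = -74*(-107) = 7918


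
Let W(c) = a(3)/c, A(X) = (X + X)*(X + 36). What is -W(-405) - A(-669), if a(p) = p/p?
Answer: -343016369/405 ≈ -8.4695e+5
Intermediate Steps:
a(p) = 1
A(X) = 2*X*(36 + X) (A(X) = (2*X)*(36 + X) = 2*X*(36 + X))
W(c) = 1/c
-W(-405) - A(-669) = -1/(-405) - 2*(-669)*(36 - 669) = -1*(-1/405) - 2*(-669)*(-633) = 1/405 - 1*846954 = 1/405 - 846954 = -343016369/405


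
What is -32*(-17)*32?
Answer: 17408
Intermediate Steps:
-32*(-17)*32 = 544*32 = 17408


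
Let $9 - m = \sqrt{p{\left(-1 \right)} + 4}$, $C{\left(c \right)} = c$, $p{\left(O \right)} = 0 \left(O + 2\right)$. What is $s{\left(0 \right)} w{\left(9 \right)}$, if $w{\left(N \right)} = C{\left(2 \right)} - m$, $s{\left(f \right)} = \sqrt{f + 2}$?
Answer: $- 5 \sqrt{2} \approx -7.0711$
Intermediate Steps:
$p{\left(O \right)} = 0$ ($p{\left(O \right)} = 0 \left(2 + O\right) = 0$)
$s{\left(f \right)} = \sqrt{2 + f}$
$m = 7$ ($m = 9 - \sqrt{0 + 4} = 9 - \sqrt{4} = 9 - 2 = 7$)
$w{\left(N \right)} = -5$ ($w{\left(N \right)} = 2 - 7 = -5$)
$s{\left(0 \right)} w{\left(9 \right)} = \sqrt{2 + 0} \left(-5\right) = \sqrt{2} \left(-5\right) = - 5 \sqrt{2}$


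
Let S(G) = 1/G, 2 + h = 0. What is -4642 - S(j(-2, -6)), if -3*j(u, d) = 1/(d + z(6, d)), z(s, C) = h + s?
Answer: -4648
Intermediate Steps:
h = -2 (h = -2 + 0 = -2)
z(s, C) = -2 + s
j(u, d) = -1/(3*(4 + d)) (j(u, d) = -1/(3*(d + (-2 + 6))) = -1/(3*(d + 4)) = -1/(3*(4 + d)))
-4642 - S(j(-2, -6)) = -4642 - 1/((-1/(12 + 3*(-6)))) = -4642 - 1/((-1/(12 - 18))) = -4642 - 1/((-1/(-6))) = -4642 - 1/((-1*(-1/6))) = -4642 - 1/1/6 = -4642 - 1*6 = -4642 - 6 = -4648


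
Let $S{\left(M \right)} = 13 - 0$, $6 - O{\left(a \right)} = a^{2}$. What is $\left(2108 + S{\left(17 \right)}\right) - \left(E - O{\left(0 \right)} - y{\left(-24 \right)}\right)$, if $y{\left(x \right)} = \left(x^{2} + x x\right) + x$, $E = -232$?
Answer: $3487$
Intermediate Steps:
$O{\left(a \right)} = 6 - a^{2}$
$S{\left(M \right)} = 13$ ($S{\left(M \right)} = 13 + 0 = 13$)
$y{\left(x \right)} = x + 2 x^{2}$ ($y{\left(x \right)} = \left(x^{2} + x^{2}\right) + x = 2 x^{2} + x = x + 2 x^{2}$)
$\left(2108 + S{\left(17 \right)}\right) - \left(E - O{\left(0 \right)} - y{\left(-24 \right)}\right) = \left(2108 + 13\right) - \left(-232 - \left(6 - 0^{2}\right) + 24 \left(1 + 2 \left(-24\right)\right)\right) = 2121 - \left(-232 - \left(6 - 0\right) + 24 \left(1 - 48\right)\right) = 2121 - \left(-1360 - \left(6 + 0\right)\right) = 2121 + \left(1128 - \left(-232 - 6\right)\right) = 2121 + \left(1128 - -238\right) = 2121 + \left(1128 + 238\right) = 2121 + 1366 = 3487$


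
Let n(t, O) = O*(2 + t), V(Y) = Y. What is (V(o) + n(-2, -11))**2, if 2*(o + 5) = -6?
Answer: 64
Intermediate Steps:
o = -8 (o = -5 + (1/2)*(-6) = -5 - 3 = -8)
(V(o) + n(-2, -11))**2 = (-8 - 11*(2 - 2))**2 = (-8 - 11*0)**2 = (-8 + 0)**2 = (-8)**2 = 64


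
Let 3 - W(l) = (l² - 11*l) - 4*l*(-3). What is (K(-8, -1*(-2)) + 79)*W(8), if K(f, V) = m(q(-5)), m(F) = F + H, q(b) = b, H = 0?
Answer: -5106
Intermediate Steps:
m(F) = F (m(F) = F + 0 = F)
K(f, V) = -5
W(l) = 3 - l - l² (W(l) = 3 - ((l² - 11*l) - 4*l*(-3)) = 3 - ((l² - 11*l) + 12*l) = 3 - (l + l²) = 3 + (-l - l²) = 3 - l - l²)
(K(-8, -1*(-2)) + 79)*W(8) = (-5 + 79)*(3 - 1*8 - 1*8²) = 74*(3 - 8 - 1*64) = 74*(3 - 8 - 64) = 74*(-69) = -5106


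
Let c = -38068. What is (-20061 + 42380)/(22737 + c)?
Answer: -22319/15331 ≈ -1.4558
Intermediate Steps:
(-20061 + 42380)/(22737 + c) = (-20061 + 42380)/(22737 - 38068) = 22319/(-15331) = 22319*(-1/15331) = -22319/15331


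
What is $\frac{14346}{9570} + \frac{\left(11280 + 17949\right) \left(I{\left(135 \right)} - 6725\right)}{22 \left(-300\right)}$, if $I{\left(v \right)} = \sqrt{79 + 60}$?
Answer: $\frac{380044843}{12760} - \frac{9743 \sqrt{139}}{2200} \approx 29732.0$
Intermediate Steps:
$I{\left(v \right)} = \sqrt{139}$
$\frac{14346}{9570} + \frac{\left(11280 + 17949\right) \left(I{\left(135 \right)} - 6725\right)}{22 \left(-300\right)} = \frac{14346}{9570} + \frac{\left(11280 + 17949\right) \left(\sqrt{139} - 6725\right)}{22 \left(-300\right)} = 14346 \cdot \frac{1}{9570} + \frac{29229 \left(-6725 + \sqrt{139}\right)}{-6600} = \frac{2391}{1595} + \left(-196565025 + 29229 \sqrt{139}\right) \left(- \frac{1}{6600}\right) = \frac{2391}{1595} + \left(\frac{2620867}{88} - \frac{9743 \sqrt{139}}{2200}\right) = \frac{380044843}{12760} - \frac{9743 \sqrt{139}}{2200}$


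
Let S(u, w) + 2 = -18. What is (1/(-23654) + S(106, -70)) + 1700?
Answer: 39738719/23654 ≈ 1680.0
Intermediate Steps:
S(u, w) = -20 (S(u, w) = -2 - 18 = -20)
(1/(-23654) + S(106, -70)) + 1700 = (1/(-23654) - 20) + 1700 = (-1/23654 - 20) + 1700 = -473081/23654 + 1700 = 39738719/23654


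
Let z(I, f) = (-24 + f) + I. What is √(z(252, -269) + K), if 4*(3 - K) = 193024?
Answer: 3*I*√5366 ≈ 219.76*I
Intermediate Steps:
K = -48253 (K = 3 - ¼*193024 = 3 - 48256 = -48253)
z(I, f) = -24 + I + f
√(z(252, -269) + K) = √((-24 + 252 - 269) - 48253) = √(-41 - 48253) = √(-48294) = 3*I*√5366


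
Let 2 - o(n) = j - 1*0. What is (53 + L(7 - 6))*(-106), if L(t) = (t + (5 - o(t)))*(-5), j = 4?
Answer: -1378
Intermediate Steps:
o(n) = -2 (o(n) = 2 - (4 - 1*0) = 2 - (4 + 0) = 2 - 1*4 = 2 - 4 = -2)
L(t) = -35 - 5*t (L(t) = (t + (5 - 1*(-2)))*(-5) = (t + (5 + 2))*(-5) = (t + 7)*(-5) = (7 + t)*(-5) = -35 - 5*t)
(53 + L(7 - 6))*(-106) = (53 + (-35 - 5*(7 - 6)))*(-106) = (53 + (-35 - 5*1))*(-106) = (53 + (-35 - 5))*(-106) = (53 - 40)*(-106) = 13*(-106) = -1378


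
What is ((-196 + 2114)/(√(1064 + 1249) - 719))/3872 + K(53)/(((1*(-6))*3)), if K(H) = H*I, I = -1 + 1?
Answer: -689521/996358528 - 2877*√257/996358528 ≈ -0.00073833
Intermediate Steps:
I = 0
K(H) = 0 (K(H) = H*0 = 0)
((-196 + 2114)/(√(1064 + 1249) - 719))/3872 + K(53)/(((1*(-6))*3)) = ((-196 + 2114)/(√(1064 + 1249) - 719))/3872 + 0/(((1*(-6))*3)) = (1918/(√2313 - 719))*(1/3872) + 0/((-6*3)) = (1918/(3*√257 - 719))*(1/3872) + 0/(-18) = (1918/(-719 + 3*√257))*(1/3872) + 0*(-1/18) = 959/(1936*(-719 + 3*√257)) + 0 = 959/(1936*(-719 + 3*√257))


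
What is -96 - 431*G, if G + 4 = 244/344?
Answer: 113717/86 ≈ 1322.3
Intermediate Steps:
G = -283/86 (G = -4 + 244/344 = -4 + 244*(1/344) = -4 + 61/86 = -283/86 ≈ -3.2907)
-96 - 431*G = -96 - 431*(-283/86) = -96 + 121973/86 = 113717/86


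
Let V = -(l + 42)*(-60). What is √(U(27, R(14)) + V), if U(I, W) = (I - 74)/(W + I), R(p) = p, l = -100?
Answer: I*√5851807/41 ≈ 59.001*I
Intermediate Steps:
U(I, W) = (-74 + I)/(I + W)
V = -3480 (V = -(-100 + 42)*(-60) = -(-58)*(-60) = -1*3480 = -3480)
√(U(27, R(14)) + V) = √((-74 + 27)/(27 + 14) - 3480) = √(-47/41 - 3480) = √(-142727/41) = I*√5851807/41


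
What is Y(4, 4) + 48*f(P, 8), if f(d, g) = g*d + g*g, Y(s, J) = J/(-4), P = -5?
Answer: 1151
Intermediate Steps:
Y(s, J) = -J/4 (Y(s, J) = J*(-¼) = -J/4)
f(d, g) = g² + d*g (f(d, g) = d*g + g² = g² + d*g)
Y(4, 4) + 48*f(P, 8) = -¼*4 + 48*(8*(-5 + 8)) = -1 + 48*(8*3) = -1 + 48*24 = -1 + 1152 = 1151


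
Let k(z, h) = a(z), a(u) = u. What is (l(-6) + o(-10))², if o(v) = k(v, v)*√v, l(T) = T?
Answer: -964 + 120*I*√10 ≈ -964.0 + 379.47*I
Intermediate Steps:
k(z, h) = z
o(v) = v^(3/2) (o(v) = v*√v = v^(3/2))
(l(-6) + o(-10))² = (-6 + (-10)^(3/2))² = (-6 - 10*I*√10)²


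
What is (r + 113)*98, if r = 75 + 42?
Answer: 22540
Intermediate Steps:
r = 117
(r + 113)*98 = (117 + 113)*98 = 230*98 = 22540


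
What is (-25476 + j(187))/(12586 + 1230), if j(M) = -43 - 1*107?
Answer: -12813/6908 ≈ -1.8548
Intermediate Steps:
j(M) = -150 (j(M) = -43 - 107 = -150)
(-25476 + j(187))/(12586 + 1230) = (-25476 - 150)/(12586 + 1230) = -25626/13816 = -25626*1/13816 = -12813/6908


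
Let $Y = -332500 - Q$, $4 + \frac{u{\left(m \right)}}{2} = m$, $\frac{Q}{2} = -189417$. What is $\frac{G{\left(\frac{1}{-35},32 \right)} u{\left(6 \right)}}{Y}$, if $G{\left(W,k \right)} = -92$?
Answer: $- \frac{184}{23167} \approx -0.0079423$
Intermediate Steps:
$Q = -378834$ ($Q = 2 \left(-189417\right) = -378834$)
$u{\left(m \right)} = -8 + 2 m$
$Y = 46334$ ($Y = -332500 - -378834 = -332500 + 378834 = 46334$)
$\frac{G{\left(\frac{1}{-35},32 \right)} u{\left(6 \right)}}{Y} = \frac{\left(-92\right) \left(-8 + 2 \cdot 6\right)}{46334} = - 92 \left(-8 + 12\right) \frac{1}{46334} = \left(-92\right) 4 \cdot \frac{1}{46334} = \left(-368\right) \frac{1}{46334} = - \frac{184}{23167}$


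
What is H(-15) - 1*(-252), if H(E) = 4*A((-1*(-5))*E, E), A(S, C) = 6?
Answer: 276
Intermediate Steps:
H(E) = 24 (H(E) = 4*6 = 24)
H(-15) - 1*(-252) = 24 - 1*(-252) = 24 + 252 = 276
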